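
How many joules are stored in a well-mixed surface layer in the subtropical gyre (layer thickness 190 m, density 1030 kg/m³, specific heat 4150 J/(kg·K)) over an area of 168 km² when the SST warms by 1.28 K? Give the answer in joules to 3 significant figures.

1.75×10^17 J

Areal heat capacity C = ρ c_p D = 1030 × 4150 × 190 = 8.12×10^8 J m⁻² K⁻¹.
Heat per unit area: q = C ΔT = 8.12×10^8 × 1.28 = 1.04×10^9 J/m².
Total heat: Q = q × A = 1.04×10^9 × (168 × 10⁶ m²) = 1.75×10^17 J.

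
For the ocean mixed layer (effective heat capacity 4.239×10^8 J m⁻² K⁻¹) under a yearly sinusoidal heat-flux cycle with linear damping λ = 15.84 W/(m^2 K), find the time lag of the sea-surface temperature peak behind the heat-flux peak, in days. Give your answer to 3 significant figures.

80.5 days

Areal heat capacity C = 4.239×10^8 J m⁻² K⁻¹ (given).
ω = 2π / 3.15×10^7 s = 1.99×10^-7 s⁻¹.
Phase lag φ = arctan(Cω/λ) = arctan(84.5/15.84) = 1.39 rad.
Time lag = φ / ω = 1.39 / 1.99×10^-7 = 6.95×10^6 s = 80.5 days.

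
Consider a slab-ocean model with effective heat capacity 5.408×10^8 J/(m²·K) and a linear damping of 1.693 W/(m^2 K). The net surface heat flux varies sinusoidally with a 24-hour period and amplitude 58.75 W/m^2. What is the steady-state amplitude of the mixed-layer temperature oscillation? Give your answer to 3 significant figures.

Areal heat capacity C = 5.408×10^8 J/(m²·K) (given).
Angular frequency ω = 2π / T = 2π / 86400 s = 7.27×10^-5 s⁻¹.
√((Cω)² + λ²) = √((39300)² + 1.693²) = 39300 W/(m²·K).
Amplitude A = F₀ / √((Cω)²+λ²) = 58.75 / 39300 = 0.00149 K.

0.00149 K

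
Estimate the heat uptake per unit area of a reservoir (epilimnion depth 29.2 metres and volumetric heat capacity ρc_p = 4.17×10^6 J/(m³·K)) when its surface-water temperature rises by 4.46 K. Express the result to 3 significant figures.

5.43×10^8

Areal heat capacity C = ρc_p × D = 4.17×10^6 × 29.2 = 1.22×10^8 J m⁻² K⁻¹.
ΔQ = C ΔT = 1.22×10^8 × 4.46 = 5.43×10^8 J/m².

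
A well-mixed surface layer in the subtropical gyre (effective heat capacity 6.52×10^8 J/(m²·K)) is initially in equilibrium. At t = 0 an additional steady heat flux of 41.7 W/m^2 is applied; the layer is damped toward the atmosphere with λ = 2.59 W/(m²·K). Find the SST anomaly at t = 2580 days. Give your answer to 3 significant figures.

9.46 K

Areal heat capacity C = 6.52×10^8 J/(m²·K) (given).
τ = C / λ = 6.52×10^8 / 2.59 = 2.52×10^8 s.
Equilibrium anomaly ΔT_eq = F / λ = 41.7 / 2.59 = 16.1 K.
t = 2580 days = 2.23×10^8 s, so t/τ = 0.885.
ΔT(t) = ΔT_eq (1 − e^(−t/τ)) = 16.1 × (1 − e^−0.885) = 9.46 K.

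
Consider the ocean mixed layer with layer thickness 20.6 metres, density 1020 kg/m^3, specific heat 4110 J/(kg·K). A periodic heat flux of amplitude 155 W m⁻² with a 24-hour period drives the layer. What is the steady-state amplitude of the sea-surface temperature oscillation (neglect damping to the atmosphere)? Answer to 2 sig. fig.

Areal heat capacity C = ρ c_p D = 1020 × 4110 × 20.6 = 8.64×10^7 J m⁻² K⁻¹.
Angular frequency ω = 2π / T = 2π / 86400 s = 7.27×10^-5 s⁻¹.
Cω = 8.64×10^7 × 7.27×10^-5 = 6280 W/(m²·K).
Amplitude A = F₀ / (Cω) = 155 / 6280 = 0.0247 K.

0.025 K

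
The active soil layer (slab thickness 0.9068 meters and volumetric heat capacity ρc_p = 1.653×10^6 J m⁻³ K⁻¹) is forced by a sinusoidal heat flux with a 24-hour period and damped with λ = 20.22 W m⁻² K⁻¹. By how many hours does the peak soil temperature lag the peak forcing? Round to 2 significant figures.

Areal heat capacity C = ρc_p × D = 1.653×10^6 × 0.9068 = 1.50×10^6 J/(m²·K).
ω = 2π / 86400 s = 7.27×10^-5 s⁻¹.
Phase lag φ = arctan(Cω/λ) = arctan(109/20.22) = 1.39 rad.
Time lag = φ / ω = 1.39 / 7.27×10^-5 = 19100 s = 5.30 hours.

5.3 hours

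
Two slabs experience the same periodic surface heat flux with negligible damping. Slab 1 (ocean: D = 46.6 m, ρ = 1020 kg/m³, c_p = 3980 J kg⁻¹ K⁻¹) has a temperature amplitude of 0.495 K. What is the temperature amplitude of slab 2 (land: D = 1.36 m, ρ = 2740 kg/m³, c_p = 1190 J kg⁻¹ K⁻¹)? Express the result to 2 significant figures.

21 K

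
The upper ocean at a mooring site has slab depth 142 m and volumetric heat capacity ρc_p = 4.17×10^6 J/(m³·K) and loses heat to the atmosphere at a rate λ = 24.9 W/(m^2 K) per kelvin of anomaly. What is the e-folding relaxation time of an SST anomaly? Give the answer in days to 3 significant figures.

275 days

Areal heat capacity C = ρc_p × D = 4.17×10^6 × 142 = 5.92×10^8 J/(m²·K).
Relaxation time τ = C / λ = 5.92×10^8 / 24.9 = 2.38×10^7 s.
In days: 2.38×10^7 s / (86400 s/day) = 275 days.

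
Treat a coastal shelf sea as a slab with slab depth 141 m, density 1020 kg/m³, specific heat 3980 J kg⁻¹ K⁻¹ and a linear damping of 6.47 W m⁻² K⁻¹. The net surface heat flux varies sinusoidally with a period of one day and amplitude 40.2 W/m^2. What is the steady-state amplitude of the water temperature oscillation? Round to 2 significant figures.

9.7×10^-4 K

Areal heat capacity C = ρ c_p D = 1020 × 3980 × 141 = 5.72×10^8 J/(m^2 K).
Angular frequency ω = 2π / T = 2π / 86400 s = 7.27×10^-5 s⁻¹.
√((Cω)² + λ²) = √((41600)² + 6.47²) = 41600 W/(m²·K).
Amplitude A = F₀ / √((Cω)²+λ²) = 40.2 / 41600 = 9.66×10^-4 K.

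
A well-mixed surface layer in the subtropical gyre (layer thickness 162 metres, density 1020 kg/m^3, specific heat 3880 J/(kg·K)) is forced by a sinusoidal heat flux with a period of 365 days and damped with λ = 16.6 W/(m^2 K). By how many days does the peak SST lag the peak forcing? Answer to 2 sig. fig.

84 days

Areal heat capacity C = ρ c_p D = 1020 × 3880 × 162 = 6.41×10^8 J/(m^2 K).
ω = 2π / 3.15×10^7 s = 1.99×10^-7 s⁻¹.
Phase lag φ = arctan(Cω/λ) = arctan(128/16.6) = 1.44 rad.
Time lag = φ / ω = 1.44 / 1.99×10^-7 = 7.24×10^6 s = 83.7 days.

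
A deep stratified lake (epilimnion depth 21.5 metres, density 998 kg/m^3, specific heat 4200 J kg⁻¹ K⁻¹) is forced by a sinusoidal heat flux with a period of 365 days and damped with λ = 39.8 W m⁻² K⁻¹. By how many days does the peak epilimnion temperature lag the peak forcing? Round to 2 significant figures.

Areal heat capacity C = ρ c_p D = 998 × 4200 × 21.5 = 9.01×10^7 J/(m²·K).
ω = 2π / 3.15×10^7 s = 1.99×10^-7 s⁻¹.
Phase lag φ = arctan(Cω/λ) = arctan(18.0/39.8) = 0.424 rad.
Time lag = φ / ω = 0.424 / 1.99×10^-7 = 2.13×10^6 s = 24.6 days.

25 days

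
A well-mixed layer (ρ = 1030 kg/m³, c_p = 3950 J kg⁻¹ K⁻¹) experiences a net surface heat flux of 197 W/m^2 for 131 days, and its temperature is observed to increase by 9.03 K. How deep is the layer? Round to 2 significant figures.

Heat input Q = F Δt = 197 × 1.13×10^7 s = 2.23×10^9 J/m².
Required areal heat capacity C = Q / ΔT = 2.47×10^8 J/(m²·K).
Depth D = C / (ρ c_p) = 2.47×10^8 / (1030 × 3950) = 60.7 m.

61 m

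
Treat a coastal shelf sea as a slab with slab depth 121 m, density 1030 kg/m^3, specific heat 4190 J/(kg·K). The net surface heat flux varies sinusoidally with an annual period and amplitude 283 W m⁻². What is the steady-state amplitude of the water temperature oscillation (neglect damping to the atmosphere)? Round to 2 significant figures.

2.7 K

Areal heat capacity C = ρ c_p D = 1030 × 4190 × 121 = 5.22×10^8 J/(m^2 K).
Angular frequency ω = 2π / T = 2π / 3.15×10^7 s = 1.99×10^-7 s⁻¹.
Cω = 5.22×10^8 × 1.99×10^-7 = 104 W/(m²·K).
Amplitude A = F₀ / (Cω) = 283 / 104 = 2.72 K.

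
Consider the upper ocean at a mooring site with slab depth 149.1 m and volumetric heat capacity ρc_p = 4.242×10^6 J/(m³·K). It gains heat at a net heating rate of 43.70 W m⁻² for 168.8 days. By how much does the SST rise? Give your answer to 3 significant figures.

Areal heat capacity C = ρc_p × D = 4.242×10^6 × 149.1 = 6.32×10^8 J/(m^2 K).
Net heat input Q = F Δt = 43.70 × (168.8 days × 86400 s/day) = 6.37×10^8 J/m².
ΔT = Q / C = 6.37×10^8 / 6.32×10^8 = 1.01 K.

1.01 K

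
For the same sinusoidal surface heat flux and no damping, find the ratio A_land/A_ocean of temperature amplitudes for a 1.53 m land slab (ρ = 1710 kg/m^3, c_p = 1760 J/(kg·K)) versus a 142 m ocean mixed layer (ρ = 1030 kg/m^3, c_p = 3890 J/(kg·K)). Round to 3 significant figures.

C_ocean = 1030 × 3890 × 142 = 5.69×10^8 J/(m²·K).
C_land = 1710 × 1760 × 1.53 = 4.60×10^6 J/(m²·K).
Undamped amplitude ∝ 1/C, so A_land/A_ocean = C_ocean/C_land = 124.

124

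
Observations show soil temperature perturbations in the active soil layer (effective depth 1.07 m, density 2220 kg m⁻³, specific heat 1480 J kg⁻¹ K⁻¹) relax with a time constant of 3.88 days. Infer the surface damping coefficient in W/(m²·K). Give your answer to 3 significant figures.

Areal heat capacity C = ρ c_p D = 2220 × 1480 × 1.07 = 3.52×10^6 J/(m²·K).
τ = 3.88 days = 3.35×10^5 s.
λ = C / τ = 3.52×10^6 / 3.35×10^5 = 10.5 W/(m²·K).

10.5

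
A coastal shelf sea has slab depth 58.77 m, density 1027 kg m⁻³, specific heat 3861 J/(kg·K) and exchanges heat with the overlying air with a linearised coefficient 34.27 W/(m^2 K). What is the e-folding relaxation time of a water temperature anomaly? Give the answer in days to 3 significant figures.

78.7 days

Areal heat capacity C = ρ c_p D = 1027 × 3861 × 58.77 = 2.33×10^8 J/(m²·K).
Relaxation time τ = C / λ = 2.33×10^8 / 34.27 = 6.80×10^6 s.
In days: 6.80×10^6 s / (86400 s/day) = 78.7 days.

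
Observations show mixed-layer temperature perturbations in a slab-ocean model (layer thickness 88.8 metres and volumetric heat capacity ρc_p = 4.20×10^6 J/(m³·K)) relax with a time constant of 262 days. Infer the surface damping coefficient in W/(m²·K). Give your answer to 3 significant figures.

16.5

Areal heat capacity C = ρc_p × D = 4.20×10^6 × 88.8 = 3.73×10^8 J m⁻² K⁻¹.
τ = 262 days = 2.26×10^7 s.
λ = C / τ = 3.73×10^8 / 2.26×10^7 = 16.5 W/(m²·K).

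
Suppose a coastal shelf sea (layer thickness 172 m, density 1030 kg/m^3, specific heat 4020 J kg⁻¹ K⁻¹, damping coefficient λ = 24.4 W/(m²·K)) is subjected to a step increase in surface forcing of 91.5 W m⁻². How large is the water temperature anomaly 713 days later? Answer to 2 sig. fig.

Areal heat capacity C = ρ c_p D = 1030 × 4020 × 172 = 7.12×10^8 J m⁻² K⁻¹.
τ = C / λ = 7.12×10^8 / 24.4 = 2.92×10^7 s.
Equilibrium anomaly ΔT_eq = F / λ = 91.5 / 24.4 = 3.75 K.
t = 713 days = 6.16×10^7 s, so t/τ = 2.11.
ΔT(t) = ΔT_eq (1 − e^(−t/τ)) = 3.75 × (1 − e^−2.11) = 3.30 K.

3.3 K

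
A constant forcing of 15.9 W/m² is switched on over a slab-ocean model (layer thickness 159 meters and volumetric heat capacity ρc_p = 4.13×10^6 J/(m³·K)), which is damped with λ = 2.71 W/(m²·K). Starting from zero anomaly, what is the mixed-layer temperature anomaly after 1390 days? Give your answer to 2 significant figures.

Areal heat capacity C = ρc_p × D = 4.13×10^6 × 159 = 6.57×10^8 J/(m²·K).
τ = C / λ = 6.57×10^8 / 2.71 = 2.42×10^8 s.
Equilibrium anomaly ΔT_eq = F / λ = 15.9 / 2.71 = 5.87 K.
t = 1390 days = 1.20×10^8 s, so t/τ = 0.496.
ΔT(t) = ΔT_eq (1 − e^(−t/τ)) = 5.87 × (1 − e^−0.496) = 2.29 K.

2.3 K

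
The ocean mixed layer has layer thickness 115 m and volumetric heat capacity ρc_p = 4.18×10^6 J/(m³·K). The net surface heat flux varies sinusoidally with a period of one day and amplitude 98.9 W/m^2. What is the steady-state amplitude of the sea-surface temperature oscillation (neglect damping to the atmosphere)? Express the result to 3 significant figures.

Areal heat capacity C = ρc_p × D = 4.18×10^6 × 115 = 4.81×10^8 J m⁻² K⁻¹.
Angular frequency ω = 2π / T = 2π / 86400 s = 7.27×10^-5 s⁻¹.
Cω = 4.81×10^8 × 7.27×10^-5 = 35000 W/(m²·K).
Amplitude A = F₀ / (Cω) = 98.9 / 35000 = 0.00283 K.

0.00283 K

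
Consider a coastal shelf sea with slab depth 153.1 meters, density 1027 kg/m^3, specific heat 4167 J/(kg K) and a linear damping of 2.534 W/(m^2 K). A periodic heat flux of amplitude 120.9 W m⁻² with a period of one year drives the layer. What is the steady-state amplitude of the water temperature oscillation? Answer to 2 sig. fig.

0.93 K

Areal heat capacity C = ρ c_p D = 1027 × 4167 × 153.1 = 6.55×10^8 J/(m²·K).
Angular frequency ω = 2π / T = 2π / 3.15×10^7 s = 1.99×10^-7 s⁻¹.
√((Cω)² + λ²) = √((131)² + 2.534²) = 131 W/(m²·K).
Amplitude A = F₀ / √((Cω)²+λ²) = 120.9 / 131 = 0.926 K.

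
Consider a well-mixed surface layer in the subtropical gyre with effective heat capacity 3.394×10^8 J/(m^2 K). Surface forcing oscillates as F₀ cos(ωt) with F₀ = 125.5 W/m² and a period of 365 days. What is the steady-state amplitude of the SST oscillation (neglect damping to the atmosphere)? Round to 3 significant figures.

1.86 K

Areal heat capacity C = 3.394×10^8 J/(m^2 K) (given).
Angular frequency ω = 2π / T = 2π / 3.15×10^7 s = 1.99×10^-7 s⁻¹.
Cω = 3.39×10^8 × 1.99×10^-7 = 67.6 W/(m²·K).
Amplitude A = F₀ / (Cω) = 125.5 / 67.6 = 1.86 K.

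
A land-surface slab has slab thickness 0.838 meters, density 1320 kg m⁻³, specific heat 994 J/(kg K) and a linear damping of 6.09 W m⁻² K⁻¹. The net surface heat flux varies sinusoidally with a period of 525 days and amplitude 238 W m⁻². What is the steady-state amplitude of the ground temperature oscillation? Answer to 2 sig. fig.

Areal heat capacity C = ρ c_p D = 1320 × 994 × 0.838 = 1.10×10^6 J/(m^2 K).
Angular frequency ω = 2π / T = 2π / 4.54×10^7 s = 1.39×10^-7 s⁻¹.
√((Cω)² + λ²) = √((0.152)² + 6.09²) = 6.09 W/(m²·K).
Amplitude A = F₀ / √((Cω)²+λ²) = 238 / 6.09 = 39.1 K.

39 K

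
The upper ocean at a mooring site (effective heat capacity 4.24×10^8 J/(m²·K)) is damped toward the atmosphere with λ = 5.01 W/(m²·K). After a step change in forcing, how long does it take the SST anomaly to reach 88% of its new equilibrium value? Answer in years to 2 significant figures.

5.7 years

Areal heat capacity C = 4.24×10^8 J/(m²·K) (given).
τ = C / λ = 4.24×10^8 / 5.01 = 8.46×10^7 s.
Fraction reached: 1 − e^(−t/τ) = 0.88 ⇒ t = −τ ln(1 − 0.88) = τ × 2.12.
t = 1.79×10^8 s = 5.69 years.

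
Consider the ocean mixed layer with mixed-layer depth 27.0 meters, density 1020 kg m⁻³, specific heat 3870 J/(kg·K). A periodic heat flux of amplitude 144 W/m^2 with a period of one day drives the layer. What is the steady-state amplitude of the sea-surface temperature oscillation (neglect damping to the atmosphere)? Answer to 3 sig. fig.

Areal heat capacity C = ρ c_p D = 1020 × 3870 × 27.0 = 1.07×10^8 J m⁻² K⁻¹.
Angular frequency ω = 2π / T = 2π / 86400 s = 7.27×10^-5 s⁻¹.
Cω = 1.07×10^8 × 7.27×10^-5 = 7750 W/(m²·K).
Amplitude A = F₀ / (Cω) = 144 / 7750 = 0.0186 K.

0.0186 K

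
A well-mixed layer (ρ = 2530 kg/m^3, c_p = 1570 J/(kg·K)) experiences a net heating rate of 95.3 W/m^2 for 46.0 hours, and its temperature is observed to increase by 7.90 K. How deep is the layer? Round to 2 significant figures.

Heat input Q = F Δt = 95.3 × 1.66×10^5 s = 1.58×10^7 J/m².
Required areal heat capacity C = Q / ΔT = 2.00×10^6 J/(m²·K).
Depth D = C / (ρ c_p) = 2.00×10^6 / (2530 × 1570) = 0.503 m.

0.50 m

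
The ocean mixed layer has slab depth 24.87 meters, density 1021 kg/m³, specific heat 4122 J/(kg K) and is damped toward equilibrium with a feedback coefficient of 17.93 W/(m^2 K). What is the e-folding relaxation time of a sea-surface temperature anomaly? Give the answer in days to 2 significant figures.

68 days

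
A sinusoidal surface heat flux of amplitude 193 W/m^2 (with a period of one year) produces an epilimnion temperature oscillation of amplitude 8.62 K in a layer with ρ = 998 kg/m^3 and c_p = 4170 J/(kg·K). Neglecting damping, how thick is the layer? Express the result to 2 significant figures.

27 m

ω = 2π / 3.15×10^7 s = 1.99×10^-7 s⁻¹.
Required C = F₀ / (A ω) = 193 / (8.62 × 1.99×10^-7) = 1.12×10^8 J/(m²·K).
D = C / (ρ c_p) = 1.12×10^8 / (998 × 4170) = 27.0 m.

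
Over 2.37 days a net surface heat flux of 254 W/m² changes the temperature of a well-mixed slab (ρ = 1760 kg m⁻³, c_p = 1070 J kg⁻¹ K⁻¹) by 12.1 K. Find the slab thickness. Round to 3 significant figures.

Heat input Q = F Δt = 254 × 2.05×10^5 s = 5.20×10^7 J/m².
Required areal heat capacity C = Q / ΔT = 4.30×10^6 J/(m²·K).
Depth D = C / (ρ c_p) = 4.30×10^6 / (1760 × 1070) = 2.28 m.

2.28 m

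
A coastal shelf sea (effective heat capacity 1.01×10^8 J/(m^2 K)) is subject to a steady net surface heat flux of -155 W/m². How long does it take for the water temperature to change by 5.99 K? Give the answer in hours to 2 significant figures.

1100 hours

Areal heat capacity C = 1.01×10^8 J/(m^2 K) (given).
Time required: Δt = C ΔT / F = 1.01×10^8 × -5.99 / -155 = 3.90×10^6 s.
In hours: 3.90×10^6 s / (3600 s/hour) = 1080 hours.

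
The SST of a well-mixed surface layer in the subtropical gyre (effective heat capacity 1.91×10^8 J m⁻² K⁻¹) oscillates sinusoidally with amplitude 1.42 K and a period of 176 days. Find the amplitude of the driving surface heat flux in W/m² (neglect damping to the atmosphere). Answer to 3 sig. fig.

112

Areal heat capacity C = 1.91×10^8 J m⁻² K⁻¹ (given).
ω = 2π / 1.52×10^7 s = 4.13×10^-7 s⁻¹.
Cω = 1.91×10^8 × 4.13×10^-7 = 78.9 W/(m²·K).
F₀ = A × Cω = 1.42 × 78.9 = 112 W/m².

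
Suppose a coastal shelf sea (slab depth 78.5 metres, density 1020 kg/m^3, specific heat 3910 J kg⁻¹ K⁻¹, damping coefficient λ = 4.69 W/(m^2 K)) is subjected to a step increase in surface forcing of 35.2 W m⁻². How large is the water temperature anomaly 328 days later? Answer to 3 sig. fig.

Areal heat capacity C = ρ c_p D = 1020 × 3910 × 78.5 = 3.13×10^8 J m⁻² K⁻¹.
τ = C / λ = 3.13×10^8 / 4.69 = 6.68×10^7 s.
Equilibrium anomaly ΔT_eq = F / λ = 35.2 / 4.69 = 7.51 K.
t = 328 days = 2.83×10^7 s, so t/τ = 0.425.
ΔT(t) = ΔT_eq (1 − e^(−t/τ)) = 7.51 × (1 − e^−0.425) = 2.60 K.

2.60 K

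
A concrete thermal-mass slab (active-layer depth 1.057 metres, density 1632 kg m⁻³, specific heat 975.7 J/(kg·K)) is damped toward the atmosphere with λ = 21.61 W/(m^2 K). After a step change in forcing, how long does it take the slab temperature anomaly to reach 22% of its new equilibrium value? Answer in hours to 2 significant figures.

5.4 hours

Areal heat capacity C = ρ c_p D = 1632 × 975.7 × 1.057 = 1.68×10^6 J/(m^2 K).
τ = C / λ = 1.68×10^6 / 21.61 = 77900 s.
Fraction reached: 1 − e^(−t/τ) = 0.22 ⇒ t = −τ ln(1 − 0.22) = τ × 0.248.
t = 19400 s = 5.38 hours.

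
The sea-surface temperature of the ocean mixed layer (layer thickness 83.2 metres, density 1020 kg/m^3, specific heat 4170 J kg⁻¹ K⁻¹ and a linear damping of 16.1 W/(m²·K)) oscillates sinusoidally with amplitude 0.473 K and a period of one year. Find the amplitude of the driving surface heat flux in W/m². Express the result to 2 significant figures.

34

Areal heat capacity C = ρ c_p D = 1020 × 4170 × 83.2 = 3.54×10^8 J m⁻² K⁻¹.
ω = 2π / 3.15×10^7 s = 1.99×10^-7 s⁻¹.
√((Cω)² + λ²) = √((70.5)² + 16.1²) = 72.3 W/(m²·K).
F₀ = A × √((Cω)²+λ²) = 0.473 × 72.3 = 34.2 W/m².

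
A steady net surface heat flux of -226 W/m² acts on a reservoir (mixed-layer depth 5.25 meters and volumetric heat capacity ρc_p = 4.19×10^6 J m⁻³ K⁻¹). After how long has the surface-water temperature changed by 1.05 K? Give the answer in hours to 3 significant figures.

Areal heat capacity C = ρc_p × D = 4.19×10^6 × 5.25 = 2.20×10^7 J m⁻² K⁻¹.
Time required: Δt = C ΔT / F = 2.20×10^7 × -1.05 / -226 = 1.02×10^5 s.
In hours: 1.02×10^5 s / (3600 s/hour) = 28.4 hours.

28.4 hours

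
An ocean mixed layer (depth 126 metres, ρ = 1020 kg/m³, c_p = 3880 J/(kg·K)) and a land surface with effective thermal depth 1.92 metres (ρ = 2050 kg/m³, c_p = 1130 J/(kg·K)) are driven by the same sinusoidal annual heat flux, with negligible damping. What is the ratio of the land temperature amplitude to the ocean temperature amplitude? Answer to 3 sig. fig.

112

C_ocean = 1020 × 3880 × 126 = 4.99×10^8 J/(m²·K).
C_land = 2050 × 1130 × 1.92 = 4.45×10^6 J/(m²·K).
Undamped amplitude ∝ 1/C, so A_land/A_ocean = C_ocean/C_land = 112.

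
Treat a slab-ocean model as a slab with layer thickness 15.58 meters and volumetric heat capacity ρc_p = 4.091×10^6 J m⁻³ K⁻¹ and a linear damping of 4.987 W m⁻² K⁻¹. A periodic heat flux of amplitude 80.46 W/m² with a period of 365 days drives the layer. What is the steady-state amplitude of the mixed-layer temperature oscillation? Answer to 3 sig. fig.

5.90 K

Areal heat capacity C = ρc_p × D = 4.091×10^6 × 15.58 = 6.37×10^7 J/(m²·K).
Angular frequency ω = 2π / T = 2π / 3.15×10^7 s = 1.99×10^-7 s⁻¹.
√((Cω)² + λ²) = √((12.7)² + 4.987²) = 13.6 W/(m²·K).
Amplitude A = F₀ / √((Cω)²+λ²) = 80.46 / 13.6 = 5.90 K.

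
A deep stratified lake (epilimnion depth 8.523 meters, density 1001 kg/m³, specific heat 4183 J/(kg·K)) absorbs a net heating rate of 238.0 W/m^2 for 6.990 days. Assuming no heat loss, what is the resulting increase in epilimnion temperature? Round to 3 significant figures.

4.03 K

Areal heat capacity C = ρ c_p D = 1001 × 4183 × 8.523 = 3.57×10^7 J/(m^2 K).
Net heat input Q = F Δt = 238.0 × (6.990 days × 86400 s/day) = 1.44×10^8 J/m².
ΔT = Q / C = 1.44×10^8 / 3.57×10^7 = 4.03 K.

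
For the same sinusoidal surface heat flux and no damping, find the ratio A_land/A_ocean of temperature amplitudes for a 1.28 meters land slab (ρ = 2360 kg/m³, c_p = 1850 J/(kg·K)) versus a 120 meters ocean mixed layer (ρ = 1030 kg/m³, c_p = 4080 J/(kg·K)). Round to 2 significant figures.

C_ocean = 1030 × 4080 × 120 = 5.04×10^8 J/(m²·K).
C_land = 2360 × 1850 × 1.28 = 5.59×10^6 J/(m²·K).
Undamped amplitude ∝ 1/C, so A_land/A_ocean = C_ocean/C_land = 90.2.

90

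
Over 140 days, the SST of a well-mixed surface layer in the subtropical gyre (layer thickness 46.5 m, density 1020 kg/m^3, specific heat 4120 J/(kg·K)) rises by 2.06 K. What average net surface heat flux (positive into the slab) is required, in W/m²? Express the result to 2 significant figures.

Areal heat capacity C = ρ c_p D = 1020 × 4120 × 46.5 = 1.95×10^8 J/(m^2 K).
Required heat per unit area: Q = C ΔT = 1.95×10^8 × 2.06 = 4.03×10^8 J/m².
Flux F = Q / Δt = 4.03×10^8 / 1.21×10^7 s = 33.3 W/m².

33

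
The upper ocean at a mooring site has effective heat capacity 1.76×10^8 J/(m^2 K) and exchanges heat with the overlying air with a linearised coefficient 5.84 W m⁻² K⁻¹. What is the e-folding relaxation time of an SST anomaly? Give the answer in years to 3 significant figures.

0.955 years

Areal heat capacity C = 1.76×10^8 J/(m^2 K) (given).
Relaxation time τ = C / λ = 1.76×10^8 / 5.84 = 3.01×10^7 s.
In years: 3.01×10^7 s / (3.156×10^7 s/year) = 0.955 years.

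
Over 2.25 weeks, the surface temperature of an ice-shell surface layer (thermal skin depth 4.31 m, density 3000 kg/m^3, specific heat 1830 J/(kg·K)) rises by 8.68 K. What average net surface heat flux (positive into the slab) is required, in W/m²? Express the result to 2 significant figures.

Areal heat capacity C = ρ c_p D = 3000 × 1830 × 4.31 = 2.37×10^7 J/(m^2 K).
Required heat per unit area: Q = C ΔT = 2.37×10^7 × 8.68 = 2.05×10^8 J/m².
Flux F = Q / Δt = 2.05×10^8 / 1.36×10^6 s = 151 W/m².

150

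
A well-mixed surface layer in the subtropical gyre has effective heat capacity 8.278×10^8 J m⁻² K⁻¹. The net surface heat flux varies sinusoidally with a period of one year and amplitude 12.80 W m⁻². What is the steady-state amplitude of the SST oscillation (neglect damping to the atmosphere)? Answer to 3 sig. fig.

0.0776 K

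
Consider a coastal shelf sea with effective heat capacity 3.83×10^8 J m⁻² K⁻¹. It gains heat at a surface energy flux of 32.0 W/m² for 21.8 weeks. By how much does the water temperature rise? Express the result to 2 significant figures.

1.1 K

Areal heat capacity C = 3.83×10^8 J m⁻² K⁻¹ (given).
Net heat input Q = F Δt = 32.0 × (21.8 weeks × 6.048×10^5 s/week) = 4.22×10^8 J/m².
ΔT = Q / C = 4.22×10^8 / 3.83×10^8 = 1.10 K.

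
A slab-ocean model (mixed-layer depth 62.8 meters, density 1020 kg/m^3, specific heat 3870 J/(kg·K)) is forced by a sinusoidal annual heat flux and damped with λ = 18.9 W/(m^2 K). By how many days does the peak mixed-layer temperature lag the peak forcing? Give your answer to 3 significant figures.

70.0 days

Areal heat capacity C = ρ c_p D = 1020 × 3870 × 62.8 = 2.48×10^8 J/(m^2 K).
ω = 2π / 3.15×10^7 s = 1.99×10^-7 s⁻¹.
Phase lag φ = arctan(Cω/λ) = arctan(49.4/18.9) = 1.21 rad.
Time lag = φ / ω = 1.21 / 1.99×10^-7 = 6.05×10^6 s = 70.0 days.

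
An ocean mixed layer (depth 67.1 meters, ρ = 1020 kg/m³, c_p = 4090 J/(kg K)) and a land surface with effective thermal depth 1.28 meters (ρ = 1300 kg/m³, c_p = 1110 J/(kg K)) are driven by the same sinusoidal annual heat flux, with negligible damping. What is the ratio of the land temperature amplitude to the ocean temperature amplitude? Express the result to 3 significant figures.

C_ocean = 1020 × 4090 × 67.1 = 2.80×10^8 J/(m²·K).
C_land = 1300 × 1110 × 1.28 = 1.85×10^6 J/(m²·K).
Undamped amplitude ∝ 1/C, so A_land/A_ocean = C_ocean/C_land = 152.

152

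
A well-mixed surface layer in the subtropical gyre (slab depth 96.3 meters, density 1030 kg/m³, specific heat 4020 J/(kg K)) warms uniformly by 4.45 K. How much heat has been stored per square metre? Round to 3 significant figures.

Areal heat capacity C = ρ c_p D = 1030 × 4020 × 96.3 = 3.99×10^8 J m⁻² K⁻¹.
ΔQ = C ΔT = 3.99×10^8 × 4.45 = 1.77×10^9 J/m².

1.77×10^9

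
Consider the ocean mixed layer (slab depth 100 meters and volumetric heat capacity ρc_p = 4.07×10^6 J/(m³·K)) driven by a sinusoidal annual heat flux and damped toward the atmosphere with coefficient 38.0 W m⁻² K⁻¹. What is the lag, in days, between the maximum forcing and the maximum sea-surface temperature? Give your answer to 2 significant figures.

Areal heat capacity C = ρc_p × D = 4.07×10^6 × 100 = 4.07×10^8 J/(m²·K).
ω = 2π / 3.15×10^7 s = 1.99×10^-7 s⁻¹.
Phase lag φ = arctan(Cω/λ) = arctan(81.1/38.0) = 1.13 rad.
Time lag = φ / ω = 1.13 / 1.99×10^-7 = 5.68×10^6 s = 65.8 days.

66 days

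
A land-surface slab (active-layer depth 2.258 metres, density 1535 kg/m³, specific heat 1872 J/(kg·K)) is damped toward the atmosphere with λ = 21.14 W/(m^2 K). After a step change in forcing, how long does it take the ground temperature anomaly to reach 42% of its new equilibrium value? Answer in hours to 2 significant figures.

46 hours

Areal heat capacity C = ρ c_p D = 1535 × 1872 × 2.258 = 6.49×10^6 J/(m^2 K).
τ = C / λ = 6.49×10^6 / 21.14 = 3.07×10^5 s.
Fraction reached: 1 − e^(−t/τ) = 0.42 ⇒ t = −τ ln(1 − 0.42) = τ × 0.545.
t = 1.67×10^5 s = 46.4 hours.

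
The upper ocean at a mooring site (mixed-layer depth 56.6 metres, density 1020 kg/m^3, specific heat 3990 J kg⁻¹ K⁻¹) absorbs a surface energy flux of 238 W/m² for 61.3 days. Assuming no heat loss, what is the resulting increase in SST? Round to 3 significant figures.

Areal heat capacity C = ρ c_p D = 1020 × 3990 × 56.6 = 2.30×10^8 J/(m^2 K).
Net heat input Q = F Δt = 238 × (61.3 days × 86400 s/day) = 1.26×10^9 J/m².
ΔT = Q / C = 1.26×10^9 / 2.30×10^8 = 5.47 K.

5.47 K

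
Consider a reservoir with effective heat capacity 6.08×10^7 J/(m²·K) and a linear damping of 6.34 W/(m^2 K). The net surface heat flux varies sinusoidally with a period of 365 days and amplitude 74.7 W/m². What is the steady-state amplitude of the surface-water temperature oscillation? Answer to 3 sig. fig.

Areal heat capacity C = 6.08×10^7 J/(m²·K) (given).
Angular frequency ω = 2π / T = 2π / 3.15×10^7 s = 1.99×10^-7 s⁻¹.
√((Cω)² + λ²) = √((12.1)² + 6.34²) = 13.7 W/(m²·K).
Amplitude A = F₀ / √((Cω)²+λ²) = 74.7 / 13.7 = 5.46 K.

5.46 K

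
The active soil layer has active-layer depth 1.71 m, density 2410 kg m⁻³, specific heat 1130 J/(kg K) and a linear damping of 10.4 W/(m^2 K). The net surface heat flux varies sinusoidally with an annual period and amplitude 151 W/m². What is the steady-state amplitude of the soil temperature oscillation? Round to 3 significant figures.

14.5 K

Areal heat capacity C = ρ c_p D = 2410 × 1130 × 1.71 = 4.66×10^6 J/(m²·K).
Angular frequency ω = 2π / T = 2π / 3.15×10^7 s = 1.99×10^-7 s⁻¹.
√((Cω)² + λ²) = √((0.928)² + 10.4²) = 10.4 W/(m²·K).
Amplitude A = F₀ / √((Cω)²+λ²) = 151 / 10.4 = 14.5 K.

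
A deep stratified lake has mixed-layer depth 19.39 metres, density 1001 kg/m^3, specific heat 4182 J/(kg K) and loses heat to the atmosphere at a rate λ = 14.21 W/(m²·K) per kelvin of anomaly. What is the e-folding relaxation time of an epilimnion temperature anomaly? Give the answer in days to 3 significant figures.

Areal heat capacity C = ρ c_p D = 1001 × 4182 × 19.39 = 8.12×10^7 J/(m^2 K).
Relaxation time τ = C / λ = 8.12×10^7 / 14.21 = 5.71×10^6 s.
In days: 5.71×10^6 s / (86400 s/day) = 66.1 days.

66.1 days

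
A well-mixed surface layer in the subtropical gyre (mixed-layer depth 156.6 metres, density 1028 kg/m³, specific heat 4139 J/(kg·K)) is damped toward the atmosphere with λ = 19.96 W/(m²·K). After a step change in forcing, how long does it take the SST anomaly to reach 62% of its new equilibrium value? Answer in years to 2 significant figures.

Areal heat capacity C = ρ c_p D = 1028 × 4139 × 156.6 = 6.66×10^8 J/(m²·K).
τ = C / λ = 6.66×10^8 / 19.96 = 3.34×10^7 s.
Fraction reached: 1 − e^(−t/τ) = 0.62 ⇒ t = −τ ln(1 − 0.62) = τ × 0.968.
t = 3.23×10^7 s = 1.02 years.

1.0 years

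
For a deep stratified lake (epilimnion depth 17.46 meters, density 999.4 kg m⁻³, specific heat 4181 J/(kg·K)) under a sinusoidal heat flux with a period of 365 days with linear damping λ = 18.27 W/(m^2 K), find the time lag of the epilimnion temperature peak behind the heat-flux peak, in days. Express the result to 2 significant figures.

Areal heat capacity C = ρ c_p D = 999.4 × 4181 × 17.46 = 7.30×10^7 J m⁻² K⁻¹.
ω = 2π / 3.15×10^7 s = 1.99×10^-7 s⁻¹.
Phase lag φ = arctan(Cω/λ) = arctan(14.5/18.27) = 0.672 rad.
Time lag = φ / ω = 0.672 / 1.99×10^-7 = 3.37×10^6 s = 39.0 days.

39 days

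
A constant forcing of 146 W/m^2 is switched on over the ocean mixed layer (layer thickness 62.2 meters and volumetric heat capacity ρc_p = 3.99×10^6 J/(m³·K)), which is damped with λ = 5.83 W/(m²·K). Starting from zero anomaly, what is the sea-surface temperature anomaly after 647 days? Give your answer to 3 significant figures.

Areal heat capacity C = ρc_p × D = 3.99×10^6 × 62.2 = 2.48×10^8 J m⁻² K⁻¹.
τ = C / λ = 2.48×10^8 / 5.83 = 4.26×10^7 s.
Equilibrium anomaly ΔT_eq = F / λ = 146 / 5.83 = 25.0 K.
t = 647 days = 5.59×10^7 s, so t/τ = 1.31.
ΔT(t) = ΔT_eq (1 − e^(−t/τ)) = 25.0 × (1 − e^−1.31) = 18.3 K.

18.3 K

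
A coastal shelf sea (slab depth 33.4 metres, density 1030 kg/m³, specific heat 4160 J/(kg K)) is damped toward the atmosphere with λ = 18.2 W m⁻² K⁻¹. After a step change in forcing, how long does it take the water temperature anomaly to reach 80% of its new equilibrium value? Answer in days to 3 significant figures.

Areal heat capacity C = ρ c_p D = 1030 × 4160 × 33.4 = 1.43×10^8 J/(m²·K).
τ = C / λ = 1.43×10^8 / 18.2 = 7.86×10^6 s.
Fraction reached: 1 − e^(−t/τ) = 0.80 ⇒ t = −τ ln(1 − 0.80) = τ × 1.61.
t = 1.27×10^7 s = 146 days.

146 days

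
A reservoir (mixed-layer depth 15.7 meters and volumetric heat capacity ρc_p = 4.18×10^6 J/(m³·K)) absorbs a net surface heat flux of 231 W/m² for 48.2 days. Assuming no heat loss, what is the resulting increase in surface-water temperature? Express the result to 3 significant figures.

Areal heat capacity C = ρc_p × D = 4.18×10^6 × 15.7 = 6.56×10^7 J m⁻² K⁻¹.
Net heat input Q = F Δt = 231 × (48.2 days × 86400 s/day) = 9.62×10^8 J/m².
ΔT = Q / C = 9.62×10^8 / 6.56×10^7 = 14.7 K.

14.7 K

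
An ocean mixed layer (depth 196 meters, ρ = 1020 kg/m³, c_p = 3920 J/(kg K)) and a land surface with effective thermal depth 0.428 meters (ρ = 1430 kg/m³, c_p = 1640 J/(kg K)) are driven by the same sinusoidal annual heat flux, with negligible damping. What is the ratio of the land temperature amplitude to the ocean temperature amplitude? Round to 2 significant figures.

780

C_ocean = 1020 × 3920 × 196 = 7.84×10^8 J/(m²·K).
C_land = 1430 × 1640 × 0.428 = 1.00×10^6 J/(m²·K).
Undamped amplitude ∝ 1/C, so A_land/A_ocean = C_ocean/C_land = 781.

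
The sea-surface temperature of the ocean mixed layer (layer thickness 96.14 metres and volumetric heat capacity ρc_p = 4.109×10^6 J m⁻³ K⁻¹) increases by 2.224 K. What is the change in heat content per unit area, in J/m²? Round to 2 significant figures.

8.8×10^8

Areal heat capacity C = ρc_p × D = 4.109×10^6 × 96.14 = 3.95×10^8 J/(m²·K).
ΔQ = C ΔT = 3.95×10^8 × 2.224 = 8.79×10^8 J/m².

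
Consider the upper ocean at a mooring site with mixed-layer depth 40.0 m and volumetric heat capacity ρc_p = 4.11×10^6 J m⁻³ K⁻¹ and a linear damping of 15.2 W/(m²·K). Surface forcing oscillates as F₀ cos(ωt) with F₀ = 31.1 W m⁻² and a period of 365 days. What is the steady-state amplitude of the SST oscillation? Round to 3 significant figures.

Areal heat capacity C = ρc_p × D = 4.11×10^6 × 40.0 = 1.64×10^8 J m⁻² K⁻¹.
Angular frequency ω = 2π / T = 2π / 3.15×10^7 s = 1.99×10^-7 s⁻¹.
√((Cω)² + λ²) = √((32.8)² + 15.2²) = 36.1 W/(m²·K).
Amplitude A = F₀ / √((Cω)²+λ²) = 31.1 / 36.1 = 0.861 K.

0.861 K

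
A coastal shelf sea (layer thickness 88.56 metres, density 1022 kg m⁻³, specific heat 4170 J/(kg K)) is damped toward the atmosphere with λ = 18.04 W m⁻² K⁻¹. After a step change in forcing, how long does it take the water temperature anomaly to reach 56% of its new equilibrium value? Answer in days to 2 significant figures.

Areal heat capacity C = ρ c_p D = 1022 × 4170 × 88.56 = 3.77×10^8 J m⁻² K⁻¹.
τ = C / λ = 3.77×10^8 / 18.04 = 2.09×10^7 s.
Fraction reached: 1 − e^(−t/τ) = 0.56 ⇒ t = −τ ln(1 − 0.56) = τ × 0.821.
t = 1.72×10^7 s = 199 days.

200 days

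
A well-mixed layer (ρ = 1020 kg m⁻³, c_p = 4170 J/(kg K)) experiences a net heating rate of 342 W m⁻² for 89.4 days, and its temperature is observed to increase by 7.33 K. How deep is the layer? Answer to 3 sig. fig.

Heat input Q = F Δt = 342 × 7.72×10^6 s = 2.64×10^9 J/m².
Required areal heat capacity C = Q / ΔT = 3.60×10^8 J/(m²·K).
Depth D = C / (ρ c_p) = 3.60×10^8 / (1020 × 4170) = 84.7 m.

84.7 m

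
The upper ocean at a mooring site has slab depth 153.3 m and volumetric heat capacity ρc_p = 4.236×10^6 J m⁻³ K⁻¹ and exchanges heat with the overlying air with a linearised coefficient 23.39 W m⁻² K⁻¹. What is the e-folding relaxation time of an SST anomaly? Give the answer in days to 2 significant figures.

320 days

Areal heat capacity C = ρc_p × D = 4.236×10^6 × 153.3 = 6.49×10^8 J/(m²·K).
Relaxation time τ = C / λ = 6.49×10^8 / 23.39 = 2.78×10^7 s.
In days: 2.78×10^7 s / (86400 s/day) = 321 days.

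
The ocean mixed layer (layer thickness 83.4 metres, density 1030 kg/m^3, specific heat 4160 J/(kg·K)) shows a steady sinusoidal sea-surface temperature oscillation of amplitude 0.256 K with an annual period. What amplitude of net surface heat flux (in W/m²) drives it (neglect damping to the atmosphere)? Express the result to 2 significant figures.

18

Areal heat capacity C = ρ c_p D = 1030 × 4160 × 83.4 = 3.57×10^8 J m⁻² K⁻¹.
ω = 2π / 3.15×10^7 s = 1.99×10^-7 s⁻¹.
Cω = 3.57×10^8 × 1.99×10^-7 = 71.2 W/(m²·K).
F₀ = A × Cω = 0.256 × 71.2 = 18.2 W/m².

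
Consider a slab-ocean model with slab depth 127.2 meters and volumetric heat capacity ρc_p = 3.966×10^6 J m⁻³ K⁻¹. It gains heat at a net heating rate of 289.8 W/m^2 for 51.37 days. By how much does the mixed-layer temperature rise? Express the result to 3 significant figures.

2.55 K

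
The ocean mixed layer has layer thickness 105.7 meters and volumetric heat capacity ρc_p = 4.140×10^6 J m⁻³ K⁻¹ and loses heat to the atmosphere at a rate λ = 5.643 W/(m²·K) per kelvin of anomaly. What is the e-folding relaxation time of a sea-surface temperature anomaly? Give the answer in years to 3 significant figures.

2.46 years

Areal heat capacity C = ρc_p × D = 4.140×10^6 × 105.7 = 4.38×10^8 J/(m^2 K).
Relaxation time τ = C / λ = 4.38×10^8 / 5.643 = 7.75×10^7 s.
In years: 7.75×10^7 s / (3.156×10^7 s/year) = 2.46 years.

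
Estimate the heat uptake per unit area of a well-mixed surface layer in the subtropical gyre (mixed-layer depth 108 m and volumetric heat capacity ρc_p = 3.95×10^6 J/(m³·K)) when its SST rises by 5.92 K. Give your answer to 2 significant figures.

2.5×10^9

Areal heat capacity C = ρc_p × D = 3.95×10^6 × 108 = 4.27×10^8 J/(m^2 K).
ΔQ = C ΔT = 4.27×10^8 × 5.92 = 2.53×10^9 J/m².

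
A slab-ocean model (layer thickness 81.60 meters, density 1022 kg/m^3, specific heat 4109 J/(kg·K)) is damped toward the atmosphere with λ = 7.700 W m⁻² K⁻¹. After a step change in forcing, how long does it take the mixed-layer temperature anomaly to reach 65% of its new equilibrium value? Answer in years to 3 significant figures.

Areal heat capacity C = ρ c_p D = 1022 × 4109 × 81.60 = 3.43×10^8 J/(m^2 K).
τ = C / λ = 3.43×10^8 / 7.700 = 4.45×10^7 s.
Fraction reached: 1 − e^(−t/τ) = 0.65 ⇒ t = −τ ln(1 − 0.65) = τ × 1.05.
t = 4.67×10^7 s = 1.48 years.

1.48 years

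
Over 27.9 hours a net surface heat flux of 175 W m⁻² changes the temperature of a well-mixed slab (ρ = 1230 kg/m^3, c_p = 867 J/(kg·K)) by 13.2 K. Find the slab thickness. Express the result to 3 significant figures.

Heat input Q = F Δt = 175 × 1.00×10^5 s = 1.76×10^7 J/m².
Required areal heat capacity C = Q / ΔT = 1.33×10^6 J/(m²·K).
Depth D = C / (ρ c_p) = 1.33×10^6 / (1230 × 867) = 1.25 m.

1.25 m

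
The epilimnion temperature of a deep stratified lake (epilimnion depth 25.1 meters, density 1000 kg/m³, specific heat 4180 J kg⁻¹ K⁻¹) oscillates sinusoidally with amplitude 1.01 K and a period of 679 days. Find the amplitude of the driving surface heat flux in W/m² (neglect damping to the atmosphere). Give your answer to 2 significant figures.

11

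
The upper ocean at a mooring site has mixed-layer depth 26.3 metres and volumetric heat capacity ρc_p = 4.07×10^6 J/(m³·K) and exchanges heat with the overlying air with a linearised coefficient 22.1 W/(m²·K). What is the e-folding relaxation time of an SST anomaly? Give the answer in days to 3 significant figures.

56.1 days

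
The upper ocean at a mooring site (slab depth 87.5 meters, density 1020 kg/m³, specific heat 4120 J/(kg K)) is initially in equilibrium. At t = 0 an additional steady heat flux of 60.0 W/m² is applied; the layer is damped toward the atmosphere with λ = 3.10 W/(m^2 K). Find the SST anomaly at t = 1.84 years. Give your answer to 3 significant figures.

Areal heat capacity C = ρ c_p D = 1020 × 4120 × 87.5 = 3.68×10^8 J/(m²·K).
τ = C / λ = 3.68×10^8 / 3.10 = 1.19×10^8 s.
Equilibrium anomaly ΔT_eq = F / λ = 60.0 / 3.10 = 19.4 K.
t = 1.84 years = 5.81×10^7 s, so t/τ = 0.490.
ΔT(t) = ΔT_eq (1 − e^(−t/τ)) = 19.4 × (1 − e^−0.490) = 7.49 K.

7.49 K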